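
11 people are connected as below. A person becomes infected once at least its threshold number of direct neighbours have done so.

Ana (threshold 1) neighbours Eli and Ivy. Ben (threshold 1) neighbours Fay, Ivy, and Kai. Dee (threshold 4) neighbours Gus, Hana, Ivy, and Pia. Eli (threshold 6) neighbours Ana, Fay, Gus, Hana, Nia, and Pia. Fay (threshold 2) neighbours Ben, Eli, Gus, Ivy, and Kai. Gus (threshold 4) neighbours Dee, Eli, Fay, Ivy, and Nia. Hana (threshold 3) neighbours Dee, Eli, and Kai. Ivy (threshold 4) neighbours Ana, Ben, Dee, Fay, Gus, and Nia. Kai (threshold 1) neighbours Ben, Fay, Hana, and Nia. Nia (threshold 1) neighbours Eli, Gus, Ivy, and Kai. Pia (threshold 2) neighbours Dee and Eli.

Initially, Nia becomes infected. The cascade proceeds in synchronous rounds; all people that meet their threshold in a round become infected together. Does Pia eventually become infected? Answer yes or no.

Round 1 — Nia becomes infected (initial).
Round 2 — checking thresholds:
  Eli: 1 of 6 neighbours < 6, holds.
  Gus: 1 of 5 neighbours < 4, holds.
  Ivy: 1 of 6 neighbours < 4, holds.
  Kai: 1 of 4 neighbours ≥ 1, becomes infected.
Round 3 — checking thresholds:
  Ben: 1 of 3 neighbours ≥ 1, becomes infected.
  Eli: 1 of 6 neighbours < 6, holds.
  Fay: 1 of 5 neighbours < 2, holds.
  Gus: 1 of 5 neighbours < 4, holds.
  Hana: 1 of 3 neighbours < 3, holds.
  Ivy: 1 of 6 neighbours < 4, holds.
Round 4 — checking thresholds:
  Eli: 1 of 6 neighbours < 6, holds.
  Fay: 2 of 5 neighbours ≥ 2, becomes infected.
  Gus: 1 of 5 neighbours < 4, holds.
  Hana: 1 of 3 neighbours < 3, holds.
  Ivy: 2 of 6 neighbours < 4, holds.
Round 5 — no new infections; cascade stops.

no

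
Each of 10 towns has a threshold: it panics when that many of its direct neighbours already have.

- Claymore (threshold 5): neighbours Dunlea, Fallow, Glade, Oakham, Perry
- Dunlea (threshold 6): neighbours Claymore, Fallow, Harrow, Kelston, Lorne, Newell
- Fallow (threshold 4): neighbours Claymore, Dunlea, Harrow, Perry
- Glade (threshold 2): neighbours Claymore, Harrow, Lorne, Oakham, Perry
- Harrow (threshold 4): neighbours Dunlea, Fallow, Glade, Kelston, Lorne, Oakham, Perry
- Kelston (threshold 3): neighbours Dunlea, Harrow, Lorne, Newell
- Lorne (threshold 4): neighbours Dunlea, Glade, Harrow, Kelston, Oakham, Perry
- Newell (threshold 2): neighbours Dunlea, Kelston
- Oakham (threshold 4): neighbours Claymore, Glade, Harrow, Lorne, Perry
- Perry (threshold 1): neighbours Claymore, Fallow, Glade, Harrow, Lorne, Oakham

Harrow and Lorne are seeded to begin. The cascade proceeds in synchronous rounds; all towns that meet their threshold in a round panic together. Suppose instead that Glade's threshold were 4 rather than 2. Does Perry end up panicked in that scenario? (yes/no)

yes

With Glade's threshold at 4:
Round 1 — Harrow, Lorne panic (initial).
Round 2 — checking thresholds:
  Dunlea: 2 of 6 neighbours < 6, holds.
  Fallow: 1 of 4 neighbours < 4, holds.
  Glade: 2 of 5 neighbours < 4, holds.
  Kelston: 2 of 4 neighbours < 3, holds.
  Oakham: 2 of 5 neighbours < 4, holds.
  Perry: 2 of 6 neighbours ≥ 1, panics.
Round 3 — no new panics; cascade stops.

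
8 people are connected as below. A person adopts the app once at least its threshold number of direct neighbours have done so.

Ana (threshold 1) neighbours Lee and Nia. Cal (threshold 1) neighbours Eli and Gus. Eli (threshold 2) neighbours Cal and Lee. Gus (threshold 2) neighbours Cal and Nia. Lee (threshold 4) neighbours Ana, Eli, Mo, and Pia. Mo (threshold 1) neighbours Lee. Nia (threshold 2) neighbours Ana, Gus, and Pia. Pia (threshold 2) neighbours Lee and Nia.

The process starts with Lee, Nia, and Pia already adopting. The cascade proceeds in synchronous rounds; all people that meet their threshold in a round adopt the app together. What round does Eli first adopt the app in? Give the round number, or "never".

Round 1 — Lee, Nia, Pia adopt the app (initial).
Round 2 — checking thresholds:
  Ana: 2 of 2 neighbours ≥ 1, adopts the app.
  Eli: 1 of 2 neighbours < 2, below threshold.
  Gus: 1 of 2 neighbours < 2, below threshold.
  Mo: 1 of 1 neighbours ≥ 1, adopts the app.
Round 3 — no new adoptions; cascade stops.

never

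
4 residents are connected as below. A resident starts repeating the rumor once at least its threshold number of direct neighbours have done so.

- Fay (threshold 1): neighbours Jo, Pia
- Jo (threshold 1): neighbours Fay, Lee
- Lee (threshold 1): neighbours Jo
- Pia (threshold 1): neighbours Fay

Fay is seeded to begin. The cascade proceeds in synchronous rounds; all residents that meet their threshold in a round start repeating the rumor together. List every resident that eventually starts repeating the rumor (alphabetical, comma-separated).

Fay, Jo, Lee, Pia

Round 1 — Fay starts repeating the rumor (initial).
Round 2 — checking thresholds:
  Jo: 1 of 2 neighbours ≥ 1, starts repeating the rumor.
  Pia: 1 of 1 neighbours ≥ 1, starts repeating the rumor.
Round 3 — checking thresholds:
  Lee: 1 of 1 neighbours ≥ 1, starts repeating the rumor.
Round 4 — no new spreads; cascade stops.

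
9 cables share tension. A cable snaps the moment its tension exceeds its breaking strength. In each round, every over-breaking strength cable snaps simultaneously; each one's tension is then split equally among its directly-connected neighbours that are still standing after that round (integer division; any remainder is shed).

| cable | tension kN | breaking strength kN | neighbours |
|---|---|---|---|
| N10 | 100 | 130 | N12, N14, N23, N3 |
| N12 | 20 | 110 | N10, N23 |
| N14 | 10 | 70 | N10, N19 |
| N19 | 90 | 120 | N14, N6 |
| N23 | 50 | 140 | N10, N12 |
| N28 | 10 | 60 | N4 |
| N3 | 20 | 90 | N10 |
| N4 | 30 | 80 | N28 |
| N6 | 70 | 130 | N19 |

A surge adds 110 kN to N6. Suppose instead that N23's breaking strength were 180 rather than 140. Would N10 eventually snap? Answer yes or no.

yes

With N23's breaking strength at 180:
Round 1 — N6 at 180 > 130. N6 snaps.
  N6 sheds 180 kN to N19: 180 each.
    N19: 90+180 = 270 > 120
Round 2 — N19 snaps.
  N19 sheds 270 kN to N14: 270 each.
    N14: 10+270 = 280 > 70
Round 3 — N14 snaps.
  N14 sheds 280 kN to N10: 280 each.
    N10: 100+280 = 380 > 130
Round 4 — N10 snaps.
  N10 sheds 380 kN to N12, N23, N3: 126 each (2 lost).
    N12: 20+126 = 146 > 110
    N23: 50+126 = 176 ≤ 180
    N3: 20+126 = 146 > 90
Round 5 — N12, N3 snap.
  N12 sheds 146 kN to N23: 146 each.
    N23: 176+146 = 322 > 180
  N3 sheds 146 kN: no online neighbours, lost.
Round 6 — N23 snaps.
  N23 sheds 322 kN: no online neighbours, lost.
No further breaks.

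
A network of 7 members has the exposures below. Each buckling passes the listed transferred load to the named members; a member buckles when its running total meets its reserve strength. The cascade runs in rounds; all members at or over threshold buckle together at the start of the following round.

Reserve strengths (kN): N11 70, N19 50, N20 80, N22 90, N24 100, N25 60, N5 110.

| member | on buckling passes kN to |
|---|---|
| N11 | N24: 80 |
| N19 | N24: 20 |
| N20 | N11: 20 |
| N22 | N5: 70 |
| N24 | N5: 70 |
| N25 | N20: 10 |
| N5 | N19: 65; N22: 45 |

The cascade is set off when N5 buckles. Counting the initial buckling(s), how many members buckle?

2

Round 1 — N5 buckles (initial).
  N19: +65 → 65 ≥ 50
  N22: +45 → 45 < 90
Round 2 — N19 buckles.
  N24: +20 → 20 < 100
No further bucklings.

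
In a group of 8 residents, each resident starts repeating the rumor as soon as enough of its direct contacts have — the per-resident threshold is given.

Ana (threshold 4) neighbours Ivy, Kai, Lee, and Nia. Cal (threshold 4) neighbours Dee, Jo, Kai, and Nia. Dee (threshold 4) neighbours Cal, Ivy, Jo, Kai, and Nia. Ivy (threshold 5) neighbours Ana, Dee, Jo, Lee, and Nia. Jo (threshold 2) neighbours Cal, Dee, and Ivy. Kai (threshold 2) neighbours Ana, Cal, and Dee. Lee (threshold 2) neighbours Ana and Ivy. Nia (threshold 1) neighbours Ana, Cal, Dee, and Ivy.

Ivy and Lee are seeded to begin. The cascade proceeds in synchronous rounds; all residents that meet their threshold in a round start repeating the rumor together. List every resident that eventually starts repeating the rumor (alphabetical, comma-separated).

Ivy, Lee, Nia

Round 1 — Ivy, Lee start repeating the rumor (initial).
Round 2 — checking thresholds:
  Ana: 2 of 4 neighbours < 4, holds.
  Dee: 1 of 5 neighbours < 4, holds.
  Jo: 1 of 3 neighbours < 2, holds.
  Nia: 1 of 4 neighbours ≥ 1, starts repeating the rumor.
Round 3 — no new spreads; cascade stops.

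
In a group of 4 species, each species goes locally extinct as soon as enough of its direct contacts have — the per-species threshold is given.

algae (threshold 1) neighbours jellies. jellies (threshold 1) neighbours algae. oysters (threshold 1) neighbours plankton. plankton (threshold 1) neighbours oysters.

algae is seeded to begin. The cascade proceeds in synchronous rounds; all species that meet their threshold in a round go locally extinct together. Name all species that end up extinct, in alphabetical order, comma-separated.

Round 1 — algae goes locally extinct (initial).
Round 2 — checking thresholds:
  jellies: 1 of 1 neighbours ≥ 1, goes locally extinct.
Round 3 — no new extinctions; cascade stops.

algae, jellies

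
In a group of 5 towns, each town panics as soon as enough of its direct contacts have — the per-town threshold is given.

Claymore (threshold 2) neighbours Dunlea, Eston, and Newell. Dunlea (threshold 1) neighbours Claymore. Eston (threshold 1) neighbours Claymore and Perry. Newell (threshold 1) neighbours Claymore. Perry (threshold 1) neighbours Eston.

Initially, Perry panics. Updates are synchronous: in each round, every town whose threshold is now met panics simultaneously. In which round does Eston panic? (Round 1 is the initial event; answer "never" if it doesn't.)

2

Round 1 — Perry panics (initial).
Round 2 — checking thresholds:
  Eston: 1 of 2 neighbours ≥ 1, panics.
Round 3 — no new panics; cascade stops.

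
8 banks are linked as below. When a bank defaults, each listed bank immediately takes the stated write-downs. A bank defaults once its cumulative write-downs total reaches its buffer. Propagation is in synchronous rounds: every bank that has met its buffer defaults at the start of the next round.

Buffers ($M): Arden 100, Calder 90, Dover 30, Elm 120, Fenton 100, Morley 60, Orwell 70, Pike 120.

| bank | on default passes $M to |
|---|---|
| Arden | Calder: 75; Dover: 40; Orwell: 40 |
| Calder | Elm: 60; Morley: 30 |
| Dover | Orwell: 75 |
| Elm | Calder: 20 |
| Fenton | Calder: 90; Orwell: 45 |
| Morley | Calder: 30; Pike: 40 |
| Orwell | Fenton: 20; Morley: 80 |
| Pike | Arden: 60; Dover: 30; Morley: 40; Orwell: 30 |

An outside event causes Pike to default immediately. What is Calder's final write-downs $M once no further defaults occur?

Round 1 — Pike defaults (initial).
  Arden: +60 → 60 < 100
  Dover: +30 → 30 ≥ 30
  Morley: +40 → 40 < 60
  Orwell: +30 → 30 < 70
Round 2 — Dover defaults.
  Orwell: +75 → 105 ≥ 70
Round 3 — Orwell defaults.
  Fenton: +20 → 20 < 100
  Morley: +80 → 120 ≥ 60
Round 4 — Morley defaults.
  Calder: +30 → 30 < 90
No further defaults.

30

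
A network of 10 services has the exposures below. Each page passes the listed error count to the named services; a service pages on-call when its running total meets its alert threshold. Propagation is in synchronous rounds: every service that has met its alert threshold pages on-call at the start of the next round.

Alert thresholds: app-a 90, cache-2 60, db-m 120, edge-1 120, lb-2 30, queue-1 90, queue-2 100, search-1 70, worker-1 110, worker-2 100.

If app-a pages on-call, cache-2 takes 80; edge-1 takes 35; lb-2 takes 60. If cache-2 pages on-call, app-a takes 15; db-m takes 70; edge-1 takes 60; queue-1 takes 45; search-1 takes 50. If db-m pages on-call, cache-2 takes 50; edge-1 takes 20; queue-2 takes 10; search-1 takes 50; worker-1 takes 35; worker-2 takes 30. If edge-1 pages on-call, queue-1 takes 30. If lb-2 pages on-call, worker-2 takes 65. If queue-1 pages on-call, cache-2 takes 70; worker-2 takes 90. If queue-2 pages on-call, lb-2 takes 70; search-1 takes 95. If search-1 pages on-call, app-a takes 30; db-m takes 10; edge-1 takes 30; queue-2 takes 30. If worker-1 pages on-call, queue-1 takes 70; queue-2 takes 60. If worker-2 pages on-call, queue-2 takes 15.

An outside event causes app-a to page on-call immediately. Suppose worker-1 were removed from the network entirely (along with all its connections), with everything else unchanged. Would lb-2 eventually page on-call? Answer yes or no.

With worker-1 removed:
Round 1 — app-a pages on-call (initial).
  cache-2: +80 → 80 ≥ 60
  edge-1: +35 → 35 < 120
  lb-2: +60 → 60 ≥ 30
Round 2 — cache-2, lb-2 page on-call.
  db-m: +70 → 70 < 120
  edge-1: +60 → 95 < 120
  queue-1: +45 → 45 < 90
  search-1: +50 → 50 < 70
  worker-2: +65 → 65 < 100
No further pages.

yes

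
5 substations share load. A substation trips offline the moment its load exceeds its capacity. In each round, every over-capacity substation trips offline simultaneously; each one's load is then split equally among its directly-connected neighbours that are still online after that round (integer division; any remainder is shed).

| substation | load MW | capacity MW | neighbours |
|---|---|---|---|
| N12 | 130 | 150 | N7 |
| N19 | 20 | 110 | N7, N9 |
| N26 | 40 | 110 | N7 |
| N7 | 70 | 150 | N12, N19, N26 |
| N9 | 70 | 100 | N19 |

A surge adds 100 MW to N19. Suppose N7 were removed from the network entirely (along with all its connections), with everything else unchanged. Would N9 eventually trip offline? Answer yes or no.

yes

With N7 removed:
Round 1 — N19 at 120 > 110. N19 trips offline.
  N19 sheds 120 MW to N9: 120 each.
    N9: 70+120 = 190 > 100
Round 2 — N9 trips offline.
  N9 sheds 190 MW: no online neighbours, lost.
No further trips.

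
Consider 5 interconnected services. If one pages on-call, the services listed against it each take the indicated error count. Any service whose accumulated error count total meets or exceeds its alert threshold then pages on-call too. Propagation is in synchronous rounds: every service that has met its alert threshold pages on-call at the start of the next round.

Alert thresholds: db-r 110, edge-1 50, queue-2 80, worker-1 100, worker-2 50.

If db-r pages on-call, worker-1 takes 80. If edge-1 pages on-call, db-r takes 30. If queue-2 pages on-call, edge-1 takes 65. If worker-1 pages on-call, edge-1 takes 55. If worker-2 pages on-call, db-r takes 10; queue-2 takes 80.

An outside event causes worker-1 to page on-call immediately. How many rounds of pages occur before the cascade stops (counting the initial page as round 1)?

2

Round 1 — worker-1 pages on-call (initial).
  edge-1: +55 → 55 ≥ 50
Round 2 — edge-1 pages on-call.
  db-r: +30 → 30 < 110
No further pages.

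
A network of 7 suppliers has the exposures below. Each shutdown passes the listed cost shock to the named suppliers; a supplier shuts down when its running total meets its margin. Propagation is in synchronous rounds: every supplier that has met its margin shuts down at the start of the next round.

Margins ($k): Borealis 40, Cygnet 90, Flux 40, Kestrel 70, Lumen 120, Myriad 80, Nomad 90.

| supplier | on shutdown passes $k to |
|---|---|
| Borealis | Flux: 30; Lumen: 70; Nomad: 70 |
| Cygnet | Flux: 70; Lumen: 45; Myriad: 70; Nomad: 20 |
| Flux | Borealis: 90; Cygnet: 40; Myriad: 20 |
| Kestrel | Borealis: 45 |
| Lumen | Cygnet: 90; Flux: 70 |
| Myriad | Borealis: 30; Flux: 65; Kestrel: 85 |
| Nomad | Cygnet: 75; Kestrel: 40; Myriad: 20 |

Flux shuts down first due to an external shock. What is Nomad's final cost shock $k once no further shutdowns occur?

70

Round 1 — Flux shuts down (initial).
  Borealis: +90 → 90 ≥ 40
  Cygnet: +40 → 40 < 90
  Myriad: +20 → 20 < 80
Round 2 — Borealis shuts down.
  Lumen: +70 → 70 < 120
  Nomad: +70 → 70 < 90
No further shutdowns.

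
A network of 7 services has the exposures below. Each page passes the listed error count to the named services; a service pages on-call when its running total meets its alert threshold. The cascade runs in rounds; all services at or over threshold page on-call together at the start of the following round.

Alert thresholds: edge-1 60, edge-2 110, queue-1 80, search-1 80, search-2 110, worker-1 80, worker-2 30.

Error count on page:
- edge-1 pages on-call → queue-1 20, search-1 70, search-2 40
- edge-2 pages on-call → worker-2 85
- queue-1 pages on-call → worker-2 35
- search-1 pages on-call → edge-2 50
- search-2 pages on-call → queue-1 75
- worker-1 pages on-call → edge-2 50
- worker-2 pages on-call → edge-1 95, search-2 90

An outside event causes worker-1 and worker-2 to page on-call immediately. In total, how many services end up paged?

Round 1 — worker-1, worker-2 page on-call (initial).
  edge-1: +95 → 95 ≥ 60
  edge-2: +50 → 50 < 110
  search-2: +90 → 90 < 110
Round 2 — edge-1 pages on-call.
  queue-1: +20 → 20 < 80
  search-1: +70 → 70 < 80
  search-2: +40 → 130 ≥ 110
Round 3 — search-2 pages on-call.
  queue-1: +75 → 95 ≥ 80
Round 4 — queue-1 pages on-call.
No further pages.

5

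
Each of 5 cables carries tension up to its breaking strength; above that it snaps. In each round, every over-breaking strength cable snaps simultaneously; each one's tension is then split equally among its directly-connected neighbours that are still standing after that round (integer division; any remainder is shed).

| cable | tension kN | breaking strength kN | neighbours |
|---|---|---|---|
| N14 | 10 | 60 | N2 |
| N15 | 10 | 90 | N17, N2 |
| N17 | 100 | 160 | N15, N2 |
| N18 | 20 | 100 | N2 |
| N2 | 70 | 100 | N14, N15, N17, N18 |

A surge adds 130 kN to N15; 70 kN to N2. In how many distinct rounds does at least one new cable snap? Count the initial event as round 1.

Round 1 — N15 at 140 > 90; N2 at 140 > 100. N15, N2 snap.
  N15 sheds 140 kN to N17: 140 each.
    N17: 100+140 = 240 > 160
  N2 sheds 140 kN to N14, N17, N18: 46 each (2 lost).
    N14: 10+46 = 56 ≤ 60
    N17: 240+46 = 286 > 160
    N18: 20+46 = 66 ≤ 100
Round 2 — N17 snaps.
  N17 sheds 286 kN: no online neighbours, lost.
No further breaks.

2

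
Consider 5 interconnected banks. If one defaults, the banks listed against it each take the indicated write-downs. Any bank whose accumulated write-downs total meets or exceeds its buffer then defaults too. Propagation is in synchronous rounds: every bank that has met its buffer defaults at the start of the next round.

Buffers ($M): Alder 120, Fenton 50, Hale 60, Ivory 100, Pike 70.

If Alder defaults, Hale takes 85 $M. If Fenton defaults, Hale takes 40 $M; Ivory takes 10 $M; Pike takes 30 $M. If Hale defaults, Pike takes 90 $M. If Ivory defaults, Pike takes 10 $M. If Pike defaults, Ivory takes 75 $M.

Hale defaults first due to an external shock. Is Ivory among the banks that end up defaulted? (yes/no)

no

Round 1 — Hale defaults (initial).
  Pike: +90 → 90 ≥ 70
Round 2 — Pike defaults.
  Ivory: +75 → 75 < 100
No further defaults.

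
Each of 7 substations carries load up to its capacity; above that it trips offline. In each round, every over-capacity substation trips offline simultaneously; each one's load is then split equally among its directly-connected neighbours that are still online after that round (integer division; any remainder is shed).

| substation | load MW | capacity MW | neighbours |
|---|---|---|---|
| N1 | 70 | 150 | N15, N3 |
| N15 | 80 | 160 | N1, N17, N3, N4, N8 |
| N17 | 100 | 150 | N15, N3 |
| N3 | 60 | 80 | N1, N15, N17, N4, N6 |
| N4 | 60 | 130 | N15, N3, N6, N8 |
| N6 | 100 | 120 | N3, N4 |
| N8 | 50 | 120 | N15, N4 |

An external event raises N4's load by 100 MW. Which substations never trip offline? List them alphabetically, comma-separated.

Round 1 — N4 at 160 > 130. N4 trips offline.
  N4 sheds 160 MW to N15, N3, N6, N8: 40 each.
    N15: 80+40 = 120 ≤ 160
    N3: 60+40 = 100 > 80
    N6: 100+40 = 140 > 120
    N8: 50+40 = 90 ≤ 120
Round 2 — N3, N6 trip offline.
  N3 sheds 100 MW to N1, N15, N17: 33 each (1 lost).
    N1: 70+33 = 103 ≤ 150
    N15: 120+33 = 153 ≤ 160
    N17: 100+33 = 133 ≤ 150
  N6 sheds 140 MW: no online neighbours, lost.
No further trips.

N1, N15, N17, N8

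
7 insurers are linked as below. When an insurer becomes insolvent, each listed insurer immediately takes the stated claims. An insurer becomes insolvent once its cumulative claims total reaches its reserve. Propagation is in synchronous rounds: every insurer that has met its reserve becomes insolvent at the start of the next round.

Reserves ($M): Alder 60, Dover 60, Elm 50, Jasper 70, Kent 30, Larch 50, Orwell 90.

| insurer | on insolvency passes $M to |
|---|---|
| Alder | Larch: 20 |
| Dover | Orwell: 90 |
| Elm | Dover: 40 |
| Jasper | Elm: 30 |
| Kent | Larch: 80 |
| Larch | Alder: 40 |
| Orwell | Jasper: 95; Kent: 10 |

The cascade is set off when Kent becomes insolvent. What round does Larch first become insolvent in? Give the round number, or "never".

Round 1 — Kent becomes insolvent (initial).
  Larch: +80 → 80 ≥ 50
Round 2 — Larch becomes insolvent.
  Alder: +40 → 40 < 60
No further insolvencies.

2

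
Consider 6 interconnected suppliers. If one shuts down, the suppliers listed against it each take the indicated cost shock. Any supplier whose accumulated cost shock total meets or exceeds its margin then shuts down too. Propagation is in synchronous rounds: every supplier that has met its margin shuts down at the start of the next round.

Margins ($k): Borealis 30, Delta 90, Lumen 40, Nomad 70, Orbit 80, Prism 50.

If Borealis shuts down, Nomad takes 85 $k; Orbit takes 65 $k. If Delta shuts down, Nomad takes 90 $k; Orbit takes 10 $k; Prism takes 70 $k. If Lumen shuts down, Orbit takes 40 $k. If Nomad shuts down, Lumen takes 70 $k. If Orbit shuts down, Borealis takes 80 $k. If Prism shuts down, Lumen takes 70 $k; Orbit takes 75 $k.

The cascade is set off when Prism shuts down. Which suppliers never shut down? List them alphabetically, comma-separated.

Round 1 — Prism shuts down (initial).
  Lumen: +70 → 70 ≥ 40
  Orbit: +75 → 75 < 80
Round 2 — Lumen shuts down.
  Orbit: +40 → 115 ≥ 80
Round 3 — Orbit shuts down.
  Borealis: +80 → 80 ≥ 30
Round 4 — Borealis shuts down.
  Nomad: +85 → 85 ≥ 70
Round 5 — Nomad shuts down.
No further shutdowns.

Delta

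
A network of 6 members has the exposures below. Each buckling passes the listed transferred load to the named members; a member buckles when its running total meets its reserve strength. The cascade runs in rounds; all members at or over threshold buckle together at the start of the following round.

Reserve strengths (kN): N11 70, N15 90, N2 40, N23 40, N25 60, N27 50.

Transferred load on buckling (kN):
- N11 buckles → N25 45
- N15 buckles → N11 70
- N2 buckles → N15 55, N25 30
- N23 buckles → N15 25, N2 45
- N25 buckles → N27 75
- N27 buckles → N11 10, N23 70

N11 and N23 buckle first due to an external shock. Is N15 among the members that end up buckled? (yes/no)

Round 1 — N11, N23 buckle (initial).
  N15: +25 → 25 < 90
  N2: +45 → 45 ≥ 40
  N25: +45 → 45 < 60
Round 2 — N2 buckles.
  N15: +55 → 80 < 90
  N25: +30 → 75 ≥ 60
Round 3 — N25 buckles.
  N27: +75 → 75 ≥ 50
Round 4 — N27 buckles.
No further bucklings.

no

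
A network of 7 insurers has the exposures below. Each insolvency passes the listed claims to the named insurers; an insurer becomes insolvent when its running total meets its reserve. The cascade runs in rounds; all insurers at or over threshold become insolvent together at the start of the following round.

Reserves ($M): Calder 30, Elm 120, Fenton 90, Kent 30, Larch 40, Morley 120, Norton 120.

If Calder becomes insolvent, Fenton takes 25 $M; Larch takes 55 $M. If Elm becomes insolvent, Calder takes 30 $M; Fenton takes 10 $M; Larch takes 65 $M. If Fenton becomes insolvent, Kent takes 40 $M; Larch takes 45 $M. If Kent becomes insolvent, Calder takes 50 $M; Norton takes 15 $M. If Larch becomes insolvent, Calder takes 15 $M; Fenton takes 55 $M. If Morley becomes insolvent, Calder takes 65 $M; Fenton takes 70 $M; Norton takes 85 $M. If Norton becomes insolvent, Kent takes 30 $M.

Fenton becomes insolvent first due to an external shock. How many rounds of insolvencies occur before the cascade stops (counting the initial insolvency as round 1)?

3

Round 1 — Fenton becomes insolvent (initial).
  Kent: +40 → 40 ≥ 30
  Larch: +45 → 45 ≥ 40
Round 2 — Kent, Larch become insolvent.
  Calder: +50+15 → 65 ≥ 30
  Norton: +15 → 15 < 120
Round 3 — Calder becomes insolvent.
No further insolvencies.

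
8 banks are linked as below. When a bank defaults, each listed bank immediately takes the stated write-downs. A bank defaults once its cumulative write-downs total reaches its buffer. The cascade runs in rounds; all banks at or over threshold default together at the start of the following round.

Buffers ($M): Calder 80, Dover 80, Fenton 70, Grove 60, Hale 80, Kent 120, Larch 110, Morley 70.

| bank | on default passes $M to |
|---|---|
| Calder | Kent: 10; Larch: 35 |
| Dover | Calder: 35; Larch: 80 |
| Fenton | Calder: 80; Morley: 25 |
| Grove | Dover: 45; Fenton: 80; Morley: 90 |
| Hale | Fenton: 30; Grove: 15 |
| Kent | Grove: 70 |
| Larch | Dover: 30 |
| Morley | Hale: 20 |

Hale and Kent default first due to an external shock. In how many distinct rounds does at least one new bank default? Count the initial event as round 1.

Round 1 — Hale, Kent default (initial).
  Fenton: +30 → 30 < 70
  Grove: +15+70 → 85 ≥ 60
Round 2 — Grove defaults.
  Dover: +45 → 45 < 80
  Fenton: +80 → 110 ≥ 70
  Morley: +90 → 90 ≥ 70
Round 3 — Fenton, Morley default.
  Calder: +80 → 80 ≥ 80
Round 4 — Calder defaults.
  Larch: +35 → 35 < 110
No further defaults.

4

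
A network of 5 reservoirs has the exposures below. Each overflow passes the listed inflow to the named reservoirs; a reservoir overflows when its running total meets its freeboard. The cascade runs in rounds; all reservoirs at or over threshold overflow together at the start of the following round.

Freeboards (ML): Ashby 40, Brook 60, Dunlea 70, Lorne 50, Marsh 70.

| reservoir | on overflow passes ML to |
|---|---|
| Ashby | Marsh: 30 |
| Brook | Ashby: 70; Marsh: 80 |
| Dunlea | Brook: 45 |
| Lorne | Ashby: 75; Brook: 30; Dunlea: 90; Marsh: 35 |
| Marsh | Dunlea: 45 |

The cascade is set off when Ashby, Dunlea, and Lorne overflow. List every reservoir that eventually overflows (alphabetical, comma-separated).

Ashby, Brook, Dunlea, Lorne, Marsh

Round 1 — Ashby, Dunlea, Lorne overflow (initial).
  Brook: +45+30 → 75 ≥ 60
  Marsh: +30+35 → 65 < 70
Round 2 — Brook overflows.
  Marsh: +80 → 145 ≥ 70
Round 3 — Marsh overflows.
No further overflows.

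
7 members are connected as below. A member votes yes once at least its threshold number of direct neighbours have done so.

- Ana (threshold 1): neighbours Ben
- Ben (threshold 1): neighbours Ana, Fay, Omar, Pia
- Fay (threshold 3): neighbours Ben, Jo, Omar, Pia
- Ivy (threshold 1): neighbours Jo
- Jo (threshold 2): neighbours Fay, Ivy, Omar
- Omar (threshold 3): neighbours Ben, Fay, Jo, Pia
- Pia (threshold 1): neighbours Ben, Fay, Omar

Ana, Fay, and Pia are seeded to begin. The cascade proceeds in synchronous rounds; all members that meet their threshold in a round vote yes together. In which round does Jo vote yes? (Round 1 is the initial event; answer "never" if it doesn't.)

4

Round 1 — Ana, Fay, Pia vote yes (initial).
Round 2 — checking thresholds:
  Ben: 3 of 4 neighbours ≥ 1, votes yes.
  Jo: 1 of 3 neighbours < 2, holds.
  Omar: 2 of 4 neighbours < 3, holds.
Round 3 — checking thresholds:
  Jo: 1 of 3 neighbours < 2, holds.
  Omar: 3 of 4 neighbours ≥ 3, votes yes.
Round 4 — checking thresholds:
  Jo: 2 of 3 neighbours ≥ 2, votes yes.
Round 5 — checking thresholds:
  Ivy: 1 of 1 neighbours ≥ 1, votes yes.
Round 6 — no new yes votes; cascade stops.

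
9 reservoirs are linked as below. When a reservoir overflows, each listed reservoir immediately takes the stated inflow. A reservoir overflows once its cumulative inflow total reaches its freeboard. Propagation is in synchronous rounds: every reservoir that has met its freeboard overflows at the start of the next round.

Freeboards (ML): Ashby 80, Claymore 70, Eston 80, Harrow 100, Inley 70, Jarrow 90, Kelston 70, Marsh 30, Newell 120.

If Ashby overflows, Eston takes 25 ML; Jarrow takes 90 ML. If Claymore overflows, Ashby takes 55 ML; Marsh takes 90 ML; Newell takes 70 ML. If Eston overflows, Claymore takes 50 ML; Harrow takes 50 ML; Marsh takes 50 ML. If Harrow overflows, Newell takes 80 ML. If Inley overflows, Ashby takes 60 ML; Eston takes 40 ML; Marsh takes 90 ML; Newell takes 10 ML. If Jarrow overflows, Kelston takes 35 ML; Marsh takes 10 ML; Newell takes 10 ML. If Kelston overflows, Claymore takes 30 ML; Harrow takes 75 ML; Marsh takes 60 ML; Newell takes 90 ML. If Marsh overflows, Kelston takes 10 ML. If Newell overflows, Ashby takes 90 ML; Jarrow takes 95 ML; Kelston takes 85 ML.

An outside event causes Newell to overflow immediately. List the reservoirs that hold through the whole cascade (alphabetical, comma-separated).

Round 1 — Newell overflows (initial).
  Ashby: +90 → 90 ≥ 80
  Jarrow: +95 → 95 ≥ 90
  Kelston: +85 → 85 ≥ 70
Round 2 — Ashby, Jarrow, Kelston overflow.
  Claymore: +30 → 30 < 70
  Eston: +25 → 25 < 80
  Harrow: +75 → 75 < 100
  Marsh: +10+60 → 70 ≥ 30
Round 3 — Marsh overflows.
No further overflows.

Claymore, Eston, Harrow, Inley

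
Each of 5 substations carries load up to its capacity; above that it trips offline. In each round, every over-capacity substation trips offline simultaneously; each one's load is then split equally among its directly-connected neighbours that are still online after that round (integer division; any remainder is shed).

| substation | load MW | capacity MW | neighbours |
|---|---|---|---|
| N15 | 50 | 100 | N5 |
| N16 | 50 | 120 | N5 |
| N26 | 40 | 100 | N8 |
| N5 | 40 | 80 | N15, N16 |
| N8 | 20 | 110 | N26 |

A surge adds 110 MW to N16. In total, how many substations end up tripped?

3

Round 1 — N16 at 160 > 120. N16 trips offline.
  N16 sheds 160 MW to N5: 160 each.
    N5: 40+160 = 200 > 80
Round 2 — N5 trips offline.
  N5 sheds 200 MW to N15: 200 each.
    N15: 50+200 = 250 > 100
Round 3 — N15 trips offline.
  N15 sheds 250 MW: no online neighbours, lost.
No further trips.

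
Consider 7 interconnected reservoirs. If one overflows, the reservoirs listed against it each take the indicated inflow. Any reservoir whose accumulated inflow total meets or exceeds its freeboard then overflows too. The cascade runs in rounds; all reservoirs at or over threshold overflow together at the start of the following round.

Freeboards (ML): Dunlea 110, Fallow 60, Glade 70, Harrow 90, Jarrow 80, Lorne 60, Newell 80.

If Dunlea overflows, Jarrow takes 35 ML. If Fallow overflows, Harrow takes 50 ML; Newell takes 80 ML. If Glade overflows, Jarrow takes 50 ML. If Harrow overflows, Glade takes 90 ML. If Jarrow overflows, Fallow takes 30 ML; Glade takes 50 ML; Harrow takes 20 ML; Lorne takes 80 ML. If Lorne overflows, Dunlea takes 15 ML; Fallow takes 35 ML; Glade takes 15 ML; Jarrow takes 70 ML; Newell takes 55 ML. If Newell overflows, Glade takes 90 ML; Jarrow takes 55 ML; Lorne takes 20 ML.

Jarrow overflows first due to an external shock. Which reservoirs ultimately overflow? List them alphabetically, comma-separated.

Round 1 — Jarrow overflows (initial).
  Fallow: +30 → 30 < 60
  Glade: +50 → 50 < 70
  Harrow: +20 → 20 < 90
  Lorne: +80 → 80 ≥ 60
Round 2 — Lorne overflows.
  Dunlea: +15 → 15 < 110
  Fallow: +35 → 65 ≥ 60
  Glade: +15 → 65 < 70
  Newell: +55 → 55 < 80
Round 3 — Fallow overflows.
  Harrow: +50 → 70 < 90
  Newell: +80 → 135 ≥ 80
Round 4 — Newell overflows.
  Glade: +90 → 155 ≥ 70
Round 5 — Glade overflows.
No further overflows.

Fallow, Glade, Jarrow, Lorne, Newell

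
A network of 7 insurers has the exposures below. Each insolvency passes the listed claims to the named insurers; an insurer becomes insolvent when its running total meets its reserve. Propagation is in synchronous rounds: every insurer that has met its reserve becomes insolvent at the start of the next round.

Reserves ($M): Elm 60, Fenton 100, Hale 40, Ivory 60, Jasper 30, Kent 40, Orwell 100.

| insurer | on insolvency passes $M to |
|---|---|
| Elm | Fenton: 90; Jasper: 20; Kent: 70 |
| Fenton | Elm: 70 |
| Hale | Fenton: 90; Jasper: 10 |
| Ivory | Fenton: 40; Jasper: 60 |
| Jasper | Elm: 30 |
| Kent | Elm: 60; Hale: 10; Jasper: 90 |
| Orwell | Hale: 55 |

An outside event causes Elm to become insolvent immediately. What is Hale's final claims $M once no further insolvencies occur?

Round 1 — Elm becomes insolvent (initial).
  Fenton: +90 → 90 < 100
  Jasper: +20 → 20 < 30
  Kent: +70 → 70 ≥ 40
Round 2 — Kent becomes insolvent.
  Hale: +10 → 10 < 40
  Jasper: +90 → 110 ≥ 30
Round 3 — Jasper becomes insolvent.
No further insolvencies.

10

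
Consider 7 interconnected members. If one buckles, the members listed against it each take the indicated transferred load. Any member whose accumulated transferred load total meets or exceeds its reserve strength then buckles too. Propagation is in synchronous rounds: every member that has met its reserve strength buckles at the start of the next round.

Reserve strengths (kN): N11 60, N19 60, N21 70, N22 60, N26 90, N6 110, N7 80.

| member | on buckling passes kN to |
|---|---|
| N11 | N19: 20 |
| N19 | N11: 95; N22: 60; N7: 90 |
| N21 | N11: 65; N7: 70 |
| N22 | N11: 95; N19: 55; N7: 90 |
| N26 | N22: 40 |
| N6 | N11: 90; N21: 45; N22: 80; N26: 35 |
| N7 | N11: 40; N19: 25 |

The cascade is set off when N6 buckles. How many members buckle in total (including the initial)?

Round 1 — N6 buckles (initial).
  N11: +90 → 90 ≥ 60
  N21: +45 → 45 < 70
  N22: +80 → 80 ≥ 60
  N26: +35 → 35 < 90
Round 2 — N11, N22 buckle.
  N19: +20+55 → 75 ≥ 60
  N7: +90 → 90 ≥ 80
Round 3 — N19, N7 buckle.
No further bucklings.

5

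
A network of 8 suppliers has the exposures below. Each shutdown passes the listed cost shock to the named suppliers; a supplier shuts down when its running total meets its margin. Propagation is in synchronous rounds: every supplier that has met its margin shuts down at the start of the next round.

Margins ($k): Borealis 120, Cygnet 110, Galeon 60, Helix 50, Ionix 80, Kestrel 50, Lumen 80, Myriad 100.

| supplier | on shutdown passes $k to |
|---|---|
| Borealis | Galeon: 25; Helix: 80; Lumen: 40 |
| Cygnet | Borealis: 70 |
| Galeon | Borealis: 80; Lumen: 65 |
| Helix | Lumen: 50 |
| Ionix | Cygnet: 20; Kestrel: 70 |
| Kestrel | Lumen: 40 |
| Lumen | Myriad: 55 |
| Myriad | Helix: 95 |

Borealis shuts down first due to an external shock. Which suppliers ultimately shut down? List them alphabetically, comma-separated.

Round 1 — Borealis shuts down (initial).
  Galeon: +25 → 25 < 60
  Helix: +80 → 80 ≥ 50
  Lumen: +40 → 40 < 80
Round 2 — Helix shuts down.
  Lumen: +50 → 90 ≥ 80
Round 3 — Lumen shuts down.
  Myriad: +55 → 55 < 100
No further shutdowns.

Borealis, Helix, Lumen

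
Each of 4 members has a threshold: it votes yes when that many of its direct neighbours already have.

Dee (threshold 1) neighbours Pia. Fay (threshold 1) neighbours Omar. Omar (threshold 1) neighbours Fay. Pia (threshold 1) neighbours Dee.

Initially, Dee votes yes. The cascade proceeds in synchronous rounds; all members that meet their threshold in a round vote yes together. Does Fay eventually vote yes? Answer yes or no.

Round 1 — Dee votes yes (initial).
Round 2 — checking thresholds:
  Pia: 1 of 1 neighbours ≥ 1, votes yes.
Round 3 — no new yes votes; cascade stops.

no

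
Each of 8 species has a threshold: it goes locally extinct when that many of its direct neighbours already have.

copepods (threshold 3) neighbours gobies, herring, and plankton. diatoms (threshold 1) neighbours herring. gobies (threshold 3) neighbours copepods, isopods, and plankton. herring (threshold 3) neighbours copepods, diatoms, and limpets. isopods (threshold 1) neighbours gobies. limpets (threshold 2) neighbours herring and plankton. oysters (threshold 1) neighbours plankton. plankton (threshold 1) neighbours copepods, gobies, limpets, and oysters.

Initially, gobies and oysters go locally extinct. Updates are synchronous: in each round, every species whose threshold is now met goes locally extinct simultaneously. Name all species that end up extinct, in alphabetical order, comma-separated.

Round 1 — gobies, oysters go locally extinct (initial).
Round 2 — checking thresholds:
  copepods: 1 of 3 neighbours < 3, below threshold.
  isopods: 1 of 1 neighbours ≥ 1, goes locally extinct.
  plankton: 2 of 4 neighbours ≥ 1, goes locally extinct.
Round 3 — no new extinctions; cascade stops.

gobies, isopods, oysters, plankton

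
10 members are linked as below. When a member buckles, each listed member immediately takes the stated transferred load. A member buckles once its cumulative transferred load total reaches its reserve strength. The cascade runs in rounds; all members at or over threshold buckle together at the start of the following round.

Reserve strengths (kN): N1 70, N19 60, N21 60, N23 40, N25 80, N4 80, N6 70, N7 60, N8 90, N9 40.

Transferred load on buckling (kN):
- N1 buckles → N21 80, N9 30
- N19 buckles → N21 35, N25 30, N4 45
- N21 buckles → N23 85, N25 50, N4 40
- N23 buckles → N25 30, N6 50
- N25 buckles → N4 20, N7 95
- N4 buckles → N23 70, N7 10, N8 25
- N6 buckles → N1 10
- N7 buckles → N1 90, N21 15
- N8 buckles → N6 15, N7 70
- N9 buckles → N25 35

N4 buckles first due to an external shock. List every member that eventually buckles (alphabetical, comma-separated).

Round 1 — N4 buckles (initial).
  N23: +70 → 70 ≥ 40
  N7: +10 → 10 < 60
  N8: +25 → 25 < 90
Round 2 — N23 buckles.
  N25: +30 → 30 < 80
  N6: +50 → 50 < 70
No further bucklings.

N23, N4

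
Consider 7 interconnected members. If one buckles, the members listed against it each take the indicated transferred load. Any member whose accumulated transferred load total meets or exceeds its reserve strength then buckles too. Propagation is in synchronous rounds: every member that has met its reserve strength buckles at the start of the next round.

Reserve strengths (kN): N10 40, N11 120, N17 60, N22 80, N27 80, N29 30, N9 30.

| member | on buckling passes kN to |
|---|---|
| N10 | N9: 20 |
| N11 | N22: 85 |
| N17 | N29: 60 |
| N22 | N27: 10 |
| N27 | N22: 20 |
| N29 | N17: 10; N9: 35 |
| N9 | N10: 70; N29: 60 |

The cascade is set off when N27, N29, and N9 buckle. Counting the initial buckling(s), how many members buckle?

4

Round 1 — N27, N29, N9 buckle (initial).
  N10: +70 → 70 ≥ 40
  N17: +10 → 10 < 60
  N22: +20 → 20 < 80
Round 2 — N10 buckles.
No further bucklings.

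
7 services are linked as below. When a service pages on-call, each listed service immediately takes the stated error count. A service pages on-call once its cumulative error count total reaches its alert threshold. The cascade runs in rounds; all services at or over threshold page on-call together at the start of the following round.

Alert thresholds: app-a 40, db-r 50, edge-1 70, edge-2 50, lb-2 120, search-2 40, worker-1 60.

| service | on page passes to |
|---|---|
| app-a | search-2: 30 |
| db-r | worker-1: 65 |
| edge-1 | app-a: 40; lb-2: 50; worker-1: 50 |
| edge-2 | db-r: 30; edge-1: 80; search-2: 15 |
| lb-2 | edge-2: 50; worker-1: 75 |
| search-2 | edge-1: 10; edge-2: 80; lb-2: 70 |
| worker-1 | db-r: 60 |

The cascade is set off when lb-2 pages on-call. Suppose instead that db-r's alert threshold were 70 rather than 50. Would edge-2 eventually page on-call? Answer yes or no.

With db-r's alert threshold at 70:
Round 1 — lb-2 pages on-call (initial).
  edge-2: +50 → 50 ≥ 50
  worker-1: +75 → 75 ≥ 60
Round 2 — edge-2, worker-1 page on-call.
  db-r: +30+60 → 90 ≥ 70
  edge-1: +80 → 80 ≥ 70
  search-2: +15 → 15 < 40
Round 3 — db-r, edge-1 page on-call.
  app-a: +40 → 40 ≥ 40
Round 4 — app-a pages on-call.
  search-2: +30 → 45 ≥ 40
Round 5 — search-2 pages on-call.
No further pages.

yes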